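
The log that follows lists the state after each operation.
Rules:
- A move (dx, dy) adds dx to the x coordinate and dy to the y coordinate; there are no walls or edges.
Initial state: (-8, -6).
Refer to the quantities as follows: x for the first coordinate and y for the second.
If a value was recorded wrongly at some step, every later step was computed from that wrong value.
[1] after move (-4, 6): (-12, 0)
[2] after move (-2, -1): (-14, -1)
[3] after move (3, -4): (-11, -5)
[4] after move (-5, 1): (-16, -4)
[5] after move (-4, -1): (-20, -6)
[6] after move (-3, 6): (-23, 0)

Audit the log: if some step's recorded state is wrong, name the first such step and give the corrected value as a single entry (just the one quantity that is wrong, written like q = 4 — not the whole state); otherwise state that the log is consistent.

step 5, y = -5

step 1: x = -8 + (-4) = -12, y = -6 + (6) = 0 -> agrees with the log
step 2: x = -12 + (-2) = -14, y = 0 + (-1) = -1 -> in agreement
step 3: x = -14 + (3) = -11, y = -1 + (-4) = -5 -> checks out
step 4: x = -11 + (-5) = -16, y = -5 + (1) = -4 -> checks out
step 5: x = -16 + (-4) = -20, y = -4 + (-1) = -5 -> first mismatch against the log
First deviation found at step 5; the corrected entry is y = -5.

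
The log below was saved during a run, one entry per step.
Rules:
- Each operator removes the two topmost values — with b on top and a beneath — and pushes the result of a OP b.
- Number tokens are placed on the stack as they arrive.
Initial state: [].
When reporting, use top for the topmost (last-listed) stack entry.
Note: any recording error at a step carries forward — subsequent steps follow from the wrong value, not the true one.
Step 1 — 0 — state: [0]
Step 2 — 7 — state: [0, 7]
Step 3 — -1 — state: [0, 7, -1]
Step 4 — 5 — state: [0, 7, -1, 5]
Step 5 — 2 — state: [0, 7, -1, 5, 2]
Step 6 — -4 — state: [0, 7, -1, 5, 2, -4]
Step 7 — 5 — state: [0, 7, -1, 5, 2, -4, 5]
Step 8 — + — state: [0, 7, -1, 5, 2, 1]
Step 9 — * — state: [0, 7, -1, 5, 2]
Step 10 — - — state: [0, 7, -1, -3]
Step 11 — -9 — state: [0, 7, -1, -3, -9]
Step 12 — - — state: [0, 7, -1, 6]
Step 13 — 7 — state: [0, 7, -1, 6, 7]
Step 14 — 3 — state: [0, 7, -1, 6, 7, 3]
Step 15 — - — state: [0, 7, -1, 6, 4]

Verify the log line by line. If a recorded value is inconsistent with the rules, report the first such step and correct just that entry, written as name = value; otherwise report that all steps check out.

step 10, top = 3

Recomputing the run from the initial state:
step 1: [0]
step 2: [0, 7]
step 3: [0, 7, -1]
step 4: [0, 7, -1, 5]
step 5: [0, 7, -1, 5, 2]
step 6: [0, 7, -1, 5, 2, -4]
step 7: [0, 7, -1, 5, 2, -4, 5]
step 8: [0, 7, -1, 5, 2, 1]
step 9: [0, 7, -1, 5, 2]
step 10: [0, 7, -1, 3]
step 11: [0, 7, -1, 3, -9]
step 12: [0, 7, -1, 12]
step 13: [0, 7, -1, 12, 7]
step 14: [0, 7, -1, 12, 7, 3]
step 15: [0, 7, -1, 12, 4]
The first disagreement with the log is at step 10, where the value should be top = 3.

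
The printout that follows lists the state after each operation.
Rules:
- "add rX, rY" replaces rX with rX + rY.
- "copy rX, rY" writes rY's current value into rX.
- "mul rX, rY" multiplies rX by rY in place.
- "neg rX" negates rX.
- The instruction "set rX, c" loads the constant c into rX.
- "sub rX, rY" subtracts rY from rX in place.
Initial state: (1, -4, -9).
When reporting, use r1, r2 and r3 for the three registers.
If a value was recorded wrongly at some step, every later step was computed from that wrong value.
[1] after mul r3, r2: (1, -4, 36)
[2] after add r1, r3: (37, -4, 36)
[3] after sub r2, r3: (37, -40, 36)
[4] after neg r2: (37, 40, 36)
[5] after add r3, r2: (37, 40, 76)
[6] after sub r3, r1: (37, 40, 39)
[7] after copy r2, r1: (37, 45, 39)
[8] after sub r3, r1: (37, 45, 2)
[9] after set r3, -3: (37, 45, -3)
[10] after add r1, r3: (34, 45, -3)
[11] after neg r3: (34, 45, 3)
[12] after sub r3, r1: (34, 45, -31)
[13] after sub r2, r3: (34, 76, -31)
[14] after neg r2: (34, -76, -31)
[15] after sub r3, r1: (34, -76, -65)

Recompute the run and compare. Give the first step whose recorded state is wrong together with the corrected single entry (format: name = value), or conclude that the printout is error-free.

step 7, r2 = 37

Step 1: r3 = -9 * -4 = 36 — matches.
Step 2: r1 = 1 + 36 = 37 — exactly as logged.
Step 3: r2 = -4 - 36 = -40 — agrees with the printout.
Step 4: r2 = -(-40) = 40 — exactly as logged.
Step 5: r3 = 36 + 40 = 76 — same as recorded.
Step 6: r3 = 76 - 37 = 39 — in agreement.
Step 7: r2 = 37 — the printout disagrees here.
Conclusion: step 7 carries the first error; the entry should be r2 = 37.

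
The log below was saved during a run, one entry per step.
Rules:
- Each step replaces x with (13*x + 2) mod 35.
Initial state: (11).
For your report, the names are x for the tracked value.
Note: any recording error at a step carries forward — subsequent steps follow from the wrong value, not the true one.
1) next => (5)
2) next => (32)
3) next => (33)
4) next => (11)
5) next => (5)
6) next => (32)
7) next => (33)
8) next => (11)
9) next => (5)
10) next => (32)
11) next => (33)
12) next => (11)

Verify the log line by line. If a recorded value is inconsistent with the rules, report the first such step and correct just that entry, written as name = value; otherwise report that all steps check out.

1. x = (13*11 + 2) mod 35 = 5 (verified)
2. x = (13*5 + 2) mod 35 = 32 (matches)
3. x = (13*32 + 2) mod 35 = 33 (no discrepancy)
4. x = (13*33 + 2) mod 35 = 11 (exactly as logged)
5. x = (13*11 + 2) mod 35 = 5 (matches)
6. x = (13*5 + 2) mod 35 = 32 (no discrepancy)
7. x = (13*32 + 2) mod 35 = 33 (agrees with the log)
8. x = (13*33 + 2) mod 35 = 11 (checks out)
9. x = (13*11 + 2) mod 35 = 5 (no discrepancy)
10. x = (13*5 + 2) mod 35 = 32 (checks out)
11. x = (13*32 + 2) mod 35 = 33 (no discrepancy)
12. x = (13*33 + 2) mod 35 = 11 (consistent with the log)
Every step is consistent.

no error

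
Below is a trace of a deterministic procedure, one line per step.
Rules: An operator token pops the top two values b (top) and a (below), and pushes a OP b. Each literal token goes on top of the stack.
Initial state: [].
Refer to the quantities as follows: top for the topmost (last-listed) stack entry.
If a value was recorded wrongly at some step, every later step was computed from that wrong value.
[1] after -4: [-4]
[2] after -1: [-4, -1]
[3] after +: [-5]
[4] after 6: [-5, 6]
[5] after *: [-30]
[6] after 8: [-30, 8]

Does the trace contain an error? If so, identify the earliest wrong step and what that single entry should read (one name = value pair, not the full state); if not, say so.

no error

Recomputing the run from the initial state:
step 1: [-4]
step 2: [-4, -1]
step 3: [-5]
step 4: [-5, 6]
step 5: [-30]
step 6: [-30, 8]
This matches the trace at every step.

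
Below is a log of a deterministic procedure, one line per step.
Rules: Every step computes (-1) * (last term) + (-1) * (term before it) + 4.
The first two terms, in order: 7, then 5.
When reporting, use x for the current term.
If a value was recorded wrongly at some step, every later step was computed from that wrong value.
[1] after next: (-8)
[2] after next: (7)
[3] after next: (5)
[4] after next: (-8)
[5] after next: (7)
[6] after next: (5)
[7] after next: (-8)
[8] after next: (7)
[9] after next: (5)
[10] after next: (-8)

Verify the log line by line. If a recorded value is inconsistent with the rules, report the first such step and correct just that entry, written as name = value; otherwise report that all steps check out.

no error

Recomputing the run from the initial state:
step 1: x = -8
step 2: x = 7
step 3: x = 5
step 4: x = -8
step 5: x = 7
step 6: x = 5
step 7: x = -8
step 8: x = 7
step 9: x = 5
step 10: x = -8
This matches the log at every step.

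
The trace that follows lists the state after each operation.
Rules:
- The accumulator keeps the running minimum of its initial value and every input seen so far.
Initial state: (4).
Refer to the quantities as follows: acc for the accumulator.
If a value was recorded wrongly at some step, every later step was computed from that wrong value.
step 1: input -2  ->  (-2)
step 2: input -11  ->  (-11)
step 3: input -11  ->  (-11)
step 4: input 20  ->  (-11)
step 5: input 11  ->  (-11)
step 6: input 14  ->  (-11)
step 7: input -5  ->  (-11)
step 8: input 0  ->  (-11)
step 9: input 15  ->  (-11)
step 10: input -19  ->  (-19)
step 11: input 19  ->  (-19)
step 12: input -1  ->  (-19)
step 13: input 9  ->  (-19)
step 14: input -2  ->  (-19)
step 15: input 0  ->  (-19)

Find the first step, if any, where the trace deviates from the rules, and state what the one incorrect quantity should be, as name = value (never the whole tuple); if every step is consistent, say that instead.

no error

1. acc = min(4, -2) = -2 (verified)
2. acc = min(-2, -11) = -11 (verified)
3. acc = min(-11, -11) = -11 (no discrepancy)
4. acc = min(-11, 20) = -11 (verified)
5. acc = min(-11, 11) = -11 (agrees with the trace)
6. acc = min(-11, 14) = -11 (exactly as logged)
7. acc = min(-11, -5) = -11 (exactly as logged)
8. acc = min(-11, 0) = -11 (in agreement)
9. acc = min(-11, 15) = -11 (in agreement)
10. acc = min(-11, -19) = -19 (matches)
11. acc = min(-19, 19) = -19 (confirmed correct)
12. acc = min(-19, -1) = -19 (exactly as logged)
13. acc = min(-19, 9) = -19 (in agreement)
14. acc = min(-19, -2) = -19 (consistent with the trace)
15. acc = min(-19, 0) = -19 (verified)
Every step is consistent.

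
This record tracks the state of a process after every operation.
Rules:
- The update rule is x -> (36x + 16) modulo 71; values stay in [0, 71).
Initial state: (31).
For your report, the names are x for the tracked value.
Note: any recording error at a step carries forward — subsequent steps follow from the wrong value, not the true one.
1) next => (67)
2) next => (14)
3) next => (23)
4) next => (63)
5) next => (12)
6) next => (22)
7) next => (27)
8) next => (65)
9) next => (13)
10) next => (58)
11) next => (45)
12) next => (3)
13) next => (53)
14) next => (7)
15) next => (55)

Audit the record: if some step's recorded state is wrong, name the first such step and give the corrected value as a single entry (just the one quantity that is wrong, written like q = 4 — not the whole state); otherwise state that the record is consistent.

no error

step 1: x = (36*31 + 16) mod 71 = 67 -> matches
step 2: x = (36*67 + 16) mod 71 = 14 -> in agreement
step 3: x = (36*14 + 16) mod 71 = 23 -> in agreement
step 4: x = (36*23 + 16) mod 71 = 63 -> same as recorded
step 5: x = (36*63 + 16) mod 71 = 12 -> exactly as logged
step 6: x = (36*12 + 16) mod 71 = 22 -> agrees with the record
step 7: x = (36*22 + 16) mod 71 = 27 -> in agreement
step 8: x = (36*27 + 16) mod 71 = 65 -> agrees with the record
step 9: x = (36*65 + 16) mod 71 = 13 -> exactly as logged
step 10: x = (36*13 + 16) mod 71 = 58 -> exactly as logged
step 11: x = (36*58 + 16) mod 71 = 45 -> matches
step 12: x = (36*45 + 16) mod 71 = 3 -> consistent with the record
step 13: x = (36*3 + 16) mod 71 = 53 -> same as recorded
step 14: x = (36*53 + 16) mod 71 = 7 -> same as recorded
step 15: x = (36*7 + 16) mod 71 = 55 -> consistent with the record
Each recorded entry agrees with the recomputation.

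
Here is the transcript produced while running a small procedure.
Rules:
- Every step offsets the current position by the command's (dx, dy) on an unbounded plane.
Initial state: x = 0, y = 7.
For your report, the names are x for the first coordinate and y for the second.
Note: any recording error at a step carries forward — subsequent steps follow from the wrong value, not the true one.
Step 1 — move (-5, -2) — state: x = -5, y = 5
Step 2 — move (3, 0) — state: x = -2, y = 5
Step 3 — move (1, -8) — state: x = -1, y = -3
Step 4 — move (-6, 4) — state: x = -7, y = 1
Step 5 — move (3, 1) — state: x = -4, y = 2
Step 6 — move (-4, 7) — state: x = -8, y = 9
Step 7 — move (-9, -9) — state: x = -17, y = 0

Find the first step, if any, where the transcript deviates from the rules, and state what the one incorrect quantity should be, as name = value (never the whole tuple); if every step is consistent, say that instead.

Recomputing the run from the initial state:
step 1: x = -5, y = 5
step 2: x = -2, y = 5
step 3: x = -1, y = -3
step 4: x = -7, y = 1
step 5: x = -4, y = 2
step 6: x = -8, y = 9
step 7: x = -17, y = 0
This matches the transcript at every step.

no error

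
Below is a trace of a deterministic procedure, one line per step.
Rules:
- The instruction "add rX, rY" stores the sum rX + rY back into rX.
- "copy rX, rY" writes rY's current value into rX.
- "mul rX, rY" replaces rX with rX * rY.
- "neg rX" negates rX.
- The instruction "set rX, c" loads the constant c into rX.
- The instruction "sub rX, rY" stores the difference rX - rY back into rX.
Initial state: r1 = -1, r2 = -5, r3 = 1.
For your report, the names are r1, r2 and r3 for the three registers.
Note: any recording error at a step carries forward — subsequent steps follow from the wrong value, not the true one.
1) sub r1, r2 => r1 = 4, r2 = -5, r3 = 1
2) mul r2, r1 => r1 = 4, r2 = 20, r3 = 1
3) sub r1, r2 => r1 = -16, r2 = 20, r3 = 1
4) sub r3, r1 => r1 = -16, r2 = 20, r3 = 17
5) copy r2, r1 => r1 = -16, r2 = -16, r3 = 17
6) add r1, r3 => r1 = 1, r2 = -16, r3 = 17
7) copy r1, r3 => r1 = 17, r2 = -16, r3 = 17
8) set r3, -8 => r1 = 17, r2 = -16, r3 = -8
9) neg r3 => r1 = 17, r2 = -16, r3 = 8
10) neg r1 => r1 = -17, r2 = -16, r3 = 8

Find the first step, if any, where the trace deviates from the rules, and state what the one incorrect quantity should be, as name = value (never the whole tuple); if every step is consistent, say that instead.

Recomputing the run from the initial state:
step 1: r1 = 4, r2 = -5, r3 = 1
step 2: r1 = 4, r2 = -20, r3 = 1
step 3: r1 = 24, r2 = -20, r3 = 1
step 4: r1 = 24, r2 = -20, r3 = -23
step 5: r1 = 24, r2 = 24, r3 = -23
step 6: r1 = 1, r2 = 24, r3 = -23
step 7: r1 = -23, r2 = 24, r3 = -23
step 8: r1 = -23, r2 = 24, r3 = -8
step 9: r1 = -23, r2 = 24, r3 = 8
step 10: r1 = 23, r2 = 24, r3 = 8
The first disagreement with the trace is at step 2, where the value should be r2 = -20.

step 2, r2 = -20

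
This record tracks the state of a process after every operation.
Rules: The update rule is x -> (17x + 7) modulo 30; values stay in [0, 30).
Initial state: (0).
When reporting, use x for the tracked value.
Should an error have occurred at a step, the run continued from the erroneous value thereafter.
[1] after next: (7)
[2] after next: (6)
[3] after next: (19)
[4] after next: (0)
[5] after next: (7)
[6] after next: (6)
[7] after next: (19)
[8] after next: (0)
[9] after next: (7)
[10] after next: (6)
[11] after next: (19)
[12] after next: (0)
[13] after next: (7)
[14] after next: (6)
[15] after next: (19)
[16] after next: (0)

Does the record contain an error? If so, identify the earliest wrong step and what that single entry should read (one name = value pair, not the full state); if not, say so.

no error

Recomputing the run from the initial state:
step 1: x = 7
step 2: x = 6
step 3: x = 19
step 4: x = 0
step 5: x = 7
step 6: x = 6
step 7: x = 19
step 8: x = 0
step 9: x = 7
step 10: x = 6
step 11: x = 19
step 12: x = 0
step 13: x = 7
step 14: x = 6
step 15: x = 19
step 16: x = 0
This matches the record at every step.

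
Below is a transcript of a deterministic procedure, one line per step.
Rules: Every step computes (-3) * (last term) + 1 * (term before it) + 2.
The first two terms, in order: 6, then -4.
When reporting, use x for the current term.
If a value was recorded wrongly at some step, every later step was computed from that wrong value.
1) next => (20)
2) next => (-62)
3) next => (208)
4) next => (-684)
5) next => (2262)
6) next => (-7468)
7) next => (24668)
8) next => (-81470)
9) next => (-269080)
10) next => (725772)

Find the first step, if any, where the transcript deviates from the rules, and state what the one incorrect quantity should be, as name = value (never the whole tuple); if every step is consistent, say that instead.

step 1: x = -3*(-4) + (1)*(6) + (2) = 20 -> agrees with the transcript
step 2: x = -3*(20) + (1)*(-4) + (2) = -62 -> agrees with the transcript
step 3: x = -3*(-62) + (1)*(20) + (2) = 208 -> agrees with the transcript
step 4: x = -3*(208) + (1)*(-62) + (2) = -684 -> verified
step 5: x = -3*(-684) + (1)*(208) + (2) = 2262 -> in agreement
step 6: x = -3*(2262) + (1)*(-684) + (2) = -7468 -> agrees with the transcript
step 7: x = -3*(-7468) + (1)*(2262) + (2) = 24668 -> confirmed correct
step 8: x = -3*(24668) + (1)*(-7468) + (2) = -81470 -> confirmed correct
step 9: x = -3*(-81470) + (1)*(24668) + (2) = 269080 -> first mismatch against the transcript
Step 9 is the first one off; corrected, x = 269080.

step 9, x = 269080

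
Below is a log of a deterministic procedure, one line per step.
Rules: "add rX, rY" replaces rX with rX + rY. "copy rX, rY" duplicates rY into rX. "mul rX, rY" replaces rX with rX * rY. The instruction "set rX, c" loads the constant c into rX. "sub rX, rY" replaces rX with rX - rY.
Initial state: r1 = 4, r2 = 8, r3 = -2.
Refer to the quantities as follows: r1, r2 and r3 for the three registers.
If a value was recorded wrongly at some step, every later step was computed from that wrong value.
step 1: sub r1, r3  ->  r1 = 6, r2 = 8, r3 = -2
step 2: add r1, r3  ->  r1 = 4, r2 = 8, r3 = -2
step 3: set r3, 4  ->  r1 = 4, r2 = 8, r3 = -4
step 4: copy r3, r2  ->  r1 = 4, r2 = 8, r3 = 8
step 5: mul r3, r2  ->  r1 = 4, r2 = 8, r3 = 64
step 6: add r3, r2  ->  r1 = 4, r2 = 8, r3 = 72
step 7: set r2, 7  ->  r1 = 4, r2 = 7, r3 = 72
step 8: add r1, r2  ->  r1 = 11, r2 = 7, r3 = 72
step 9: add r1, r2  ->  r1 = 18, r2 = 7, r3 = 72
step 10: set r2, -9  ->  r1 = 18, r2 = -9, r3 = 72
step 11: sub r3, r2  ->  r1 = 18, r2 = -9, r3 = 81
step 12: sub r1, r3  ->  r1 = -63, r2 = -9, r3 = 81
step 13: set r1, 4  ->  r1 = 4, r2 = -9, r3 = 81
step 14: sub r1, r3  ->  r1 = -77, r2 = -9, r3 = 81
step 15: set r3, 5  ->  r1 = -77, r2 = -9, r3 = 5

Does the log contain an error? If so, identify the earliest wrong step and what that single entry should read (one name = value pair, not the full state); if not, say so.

step 3, r3 = 4

Recomputing the run from the initial state:
step 1: r1 = 6, r2 = 8, r3 = -2
step 2: r1 = 4, r2 = 8, r3 = -2
step 3: r1 = 4, r2 = 8, r3 = 4
step 4: r1 = 4, r2 = 8, r3 = 8
step 5: r1 = 4, r2 = 8, r3 = 64
step 6: r1 = 4, r2 = 8, r3 = 72
step 7: r1 = 4, r2 = 7, r3 = 72
step 8: r1 = 11, r2 = 7, r3 = 72
step 9: r1 = 18, r2 = 7, r3 = 72
step 10: r1 = 18, r2 = -9, r3 = 72
step 11: r1 = 18, r2 = -9, r3 = 81
step 12: r1 = -63, r2 = -9, r3 = 81
step 13: r1 = 4, r2 = -9, r3 = 81
step 14: r1 = -77, r2 = -9, r3 = 81
step 15: r1 = -77, r2 = -9, r3 = 5
The first disagreement with the log is at step 3, where the value should be r3 = 4.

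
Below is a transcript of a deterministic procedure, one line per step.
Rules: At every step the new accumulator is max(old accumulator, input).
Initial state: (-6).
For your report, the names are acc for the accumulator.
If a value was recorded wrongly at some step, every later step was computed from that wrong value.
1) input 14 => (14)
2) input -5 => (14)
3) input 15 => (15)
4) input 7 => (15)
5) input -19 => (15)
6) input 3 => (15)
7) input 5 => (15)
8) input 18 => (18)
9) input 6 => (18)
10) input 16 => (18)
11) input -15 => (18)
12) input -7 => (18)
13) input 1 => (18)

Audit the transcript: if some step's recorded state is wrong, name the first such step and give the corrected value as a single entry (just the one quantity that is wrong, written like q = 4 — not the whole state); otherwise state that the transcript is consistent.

no error

Step 1: acc = max(-6, 14) = 14 — consistent with the transcript.
Step 2: acc = max(14, -5) = 14 — no discrepancy.
Step 3: acc = max(14, 15) = 15 — consistent with the transcript.
Step 4: acc = max(15, 7) = 15 — no discrepancy.
Step 5: acc = max(15, -19) = 15 — in agreement.
Step 6: acc = max(15, 3) = 15 — agrees with the transcript.
Step 7: acc = max(15, 5) = 15 — verified.
Step 8: acc = max(15, 18) = 18 — same as recorded.
Step 9: acc = max(18, 6) = 18 — verified.
Step 10: acc = max(18, 16) = 18 — matches.
Step 11: acc = max(18, -15) = 18 — in agreement.
Step 12: acc = max(18, -7) = 18 — consistent with the transcript.
Step 13: acc = max(18, 1) = 18 — confirmed correct.
No step deviates from the rules.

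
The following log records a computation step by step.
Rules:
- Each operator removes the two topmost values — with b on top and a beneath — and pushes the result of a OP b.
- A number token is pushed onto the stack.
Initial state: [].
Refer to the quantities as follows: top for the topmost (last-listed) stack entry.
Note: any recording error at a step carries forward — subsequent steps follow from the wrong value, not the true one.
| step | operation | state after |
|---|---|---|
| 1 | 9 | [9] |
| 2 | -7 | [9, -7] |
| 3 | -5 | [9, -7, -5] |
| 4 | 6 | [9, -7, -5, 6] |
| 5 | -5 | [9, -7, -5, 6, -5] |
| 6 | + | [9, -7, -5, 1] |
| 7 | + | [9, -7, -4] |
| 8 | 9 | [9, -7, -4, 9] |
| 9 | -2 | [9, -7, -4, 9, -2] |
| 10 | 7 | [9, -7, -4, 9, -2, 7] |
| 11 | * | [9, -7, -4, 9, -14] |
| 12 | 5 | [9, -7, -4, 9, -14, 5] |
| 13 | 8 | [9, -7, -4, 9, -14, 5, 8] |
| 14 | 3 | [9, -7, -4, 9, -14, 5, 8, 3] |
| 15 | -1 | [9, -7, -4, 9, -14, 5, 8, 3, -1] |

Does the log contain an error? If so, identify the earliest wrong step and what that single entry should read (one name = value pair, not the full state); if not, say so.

Recomputing the run from the initial state:
step 1: [9]
step 2: [9, -7]
step 3: [9, -7, -5]
step 4: [9, -7, -5, 6]
step 5: [9, -7, -5, 6, -5]
step 6: [9, -7, -5, 1]
step 7: [9, -7, -4]
step 8: [9, -7, -4, 9]
step 9: [9, -7, -4, 9, -2]
step 10: [9, -7, -4, 9, -2, 7]
step 11: [9, -7, -4, 9, -14]
step 12: [9, -7, -4, 9, -14, 5]
step 13: [9, -7, -4, 9, -14, 5, 8]
step 14: [9, -7, -4, 9, -14, 5, 8, 3]
step 15: [9, -7, -4, 9, -14, 5, 8, 3, -1]
This matches the log at every step.

no error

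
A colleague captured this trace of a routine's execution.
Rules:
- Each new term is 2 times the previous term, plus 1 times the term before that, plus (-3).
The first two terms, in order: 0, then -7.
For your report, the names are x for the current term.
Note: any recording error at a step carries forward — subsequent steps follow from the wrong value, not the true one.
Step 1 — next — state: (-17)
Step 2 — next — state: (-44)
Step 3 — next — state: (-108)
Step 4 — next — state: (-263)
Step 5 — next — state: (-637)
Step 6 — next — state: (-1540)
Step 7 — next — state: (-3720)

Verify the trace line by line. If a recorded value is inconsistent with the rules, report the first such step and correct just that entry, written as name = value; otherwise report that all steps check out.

1. x = 2*(-7) + (1)*(0) + (-3) = -17 (checks out)
2. x = 2*(-17) + (1)*(-7) + (-3) = -44 (confirmed correct)
3. x = 2*(-44) + (1)*(-17) + (-3) = -108 (same as recorded)
4. x = 2*(-108) + (1)*(-44) + (-3) = -263 (confirmed correct)
5. x = 2*(-263) + (1)*(-108) + (-3) = -637 (no discrepancy)
6. x = 2*(-637) + (1)*(-263) + (-3) = -1540 (confirmed correct)
7. x = 2*(-1540) + (1)*(-637) + (-3) = -3720 (checks out)
Each recorded entry agrees with the recomputation.

no error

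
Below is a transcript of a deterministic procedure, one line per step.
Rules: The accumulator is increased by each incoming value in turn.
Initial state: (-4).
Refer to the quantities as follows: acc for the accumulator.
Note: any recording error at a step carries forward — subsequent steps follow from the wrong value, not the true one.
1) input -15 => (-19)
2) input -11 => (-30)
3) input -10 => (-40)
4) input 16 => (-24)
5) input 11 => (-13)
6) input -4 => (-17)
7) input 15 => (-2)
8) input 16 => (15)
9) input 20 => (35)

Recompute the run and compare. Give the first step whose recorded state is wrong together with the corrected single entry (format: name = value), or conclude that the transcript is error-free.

step 1: acc = -4 + -15 = -19 -> verified
step 2: acc = -19 + -11 = -30 -> in agreement
step 3: acc = -30 + -10 = -40 -> confirmed correct
step 4: acc = -40 + 16 = -24 -> agrees with the transcript
step 5: acc = -24 + 11 = -13 -> confirmed correct
step 6: acc = -13 + -4 = -17 -> consistent with the transcript
step 7: acc = -17 + 15 = -2 -> consistent with the transcript
step 8: acc = -2 + 16 = 14 -> the recorded entry deviates here
The audit stops at step 8: the recorded entry is wrong and should be acc = 14.

step 8, acc = 14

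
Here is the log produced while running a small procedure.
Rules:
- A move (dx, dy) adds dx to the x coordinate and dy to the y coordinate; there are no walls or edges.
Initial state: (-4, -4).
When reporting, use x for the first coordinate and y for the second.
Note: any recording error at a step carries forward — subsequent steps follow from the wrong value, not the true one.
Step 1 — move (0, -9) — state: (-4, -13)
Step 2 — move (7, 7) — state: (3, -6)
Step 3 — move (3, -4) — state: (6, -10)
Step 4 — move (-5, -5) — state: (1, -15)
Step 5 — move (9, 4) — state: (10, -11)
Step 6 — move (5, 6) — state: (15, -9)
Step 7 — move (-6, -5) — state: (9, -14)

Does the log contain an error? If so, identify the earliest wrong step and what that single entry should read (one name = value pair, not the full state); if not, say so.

Step 1: x = -4 + (0) = -4, y = -4 + (-9) = -13 — same as recorded.
Step 2: x = -4 + (7) = 3, y = -13 + (7) = -6 — agrees with the log.
Step 3: x = 3 + (3) = 6, y = -6 + (-4) = -10 — verified.
Step 4: x = 6 + (-5) = 1, y = -10 + (-5) = -15 — same as recorded.
Step 5: x = 1 + (9) = 10, y = -15 + (4) = -11 — exactly as logged.
Step 6: x = 10 + (5) = 15, y = -11 + (6) = -5 — a discrepancy with the log.
Conclusion: step 6 carries the first error; the entry should be y = -5.

step 6, y = -5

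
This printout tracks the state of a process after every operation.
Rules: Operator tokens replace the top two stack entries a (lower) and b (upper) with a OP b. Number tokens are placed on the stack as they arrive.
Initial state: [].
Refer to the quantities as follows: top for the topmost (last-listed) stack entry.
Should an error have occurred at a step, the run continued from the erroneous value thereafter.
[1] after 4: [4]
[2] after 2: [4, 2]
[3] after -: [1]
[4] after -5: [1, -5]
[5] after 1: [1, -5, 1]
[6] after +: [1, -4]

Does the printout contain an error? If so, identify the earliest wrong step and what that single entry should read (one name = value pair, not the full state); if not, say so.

step 3, top = 2

Recomputing the run from the initial state:
step 1: [4]
step 2: [4, 2]
step 3: [2]
step 4: [2, -5]
step 5: [2, -5, 1]
step 6: [2, -4]
The first disagreement with the printout is at step 3, where the value should be top = 2.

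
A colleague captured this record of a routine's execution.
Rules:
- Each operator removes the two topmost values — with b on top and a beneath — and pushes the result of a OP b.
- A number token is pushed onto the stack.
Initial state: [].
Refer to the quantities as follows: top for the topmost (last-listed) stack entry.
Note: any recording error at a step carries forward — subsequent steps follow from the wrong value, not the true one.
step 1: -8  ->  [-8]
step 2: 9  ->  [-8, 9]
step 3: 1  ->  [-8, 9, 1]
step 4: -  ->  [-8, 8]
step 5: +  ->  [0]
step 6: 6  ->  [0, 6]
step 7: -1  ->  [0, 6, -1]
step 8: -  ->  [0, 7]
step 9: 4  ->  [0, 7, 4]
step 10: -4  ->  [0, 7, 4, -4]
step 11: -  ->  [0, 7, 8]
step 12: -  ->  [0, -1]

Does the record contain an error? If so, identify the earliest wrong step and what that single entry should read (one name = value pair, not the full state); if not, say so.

no error

1. push -8: top = -8 (no discrepancy)
2. push 9: top = 9 (in agreement)
3. push 1: top = 1 (checks out)
4. 9 - 1 = 8 (exactly as logged)
5. -8 + 8 = 0 (exactly as logged)
6. push 6: top = 6 (consistent with the record)
7. push -1: top = -1 (in agreement)
8. 6 - -1 = 7 (exactly as logged)
9. push 4: top = 4 (same as recorded)
10. push -4: top = -4 (exactly as logged)
11. 4 - -4 = 8 (agrees with the record)
12. 7 - 8 = -1 (checks out)
The whole run recomputes cleanly — no discrepancies.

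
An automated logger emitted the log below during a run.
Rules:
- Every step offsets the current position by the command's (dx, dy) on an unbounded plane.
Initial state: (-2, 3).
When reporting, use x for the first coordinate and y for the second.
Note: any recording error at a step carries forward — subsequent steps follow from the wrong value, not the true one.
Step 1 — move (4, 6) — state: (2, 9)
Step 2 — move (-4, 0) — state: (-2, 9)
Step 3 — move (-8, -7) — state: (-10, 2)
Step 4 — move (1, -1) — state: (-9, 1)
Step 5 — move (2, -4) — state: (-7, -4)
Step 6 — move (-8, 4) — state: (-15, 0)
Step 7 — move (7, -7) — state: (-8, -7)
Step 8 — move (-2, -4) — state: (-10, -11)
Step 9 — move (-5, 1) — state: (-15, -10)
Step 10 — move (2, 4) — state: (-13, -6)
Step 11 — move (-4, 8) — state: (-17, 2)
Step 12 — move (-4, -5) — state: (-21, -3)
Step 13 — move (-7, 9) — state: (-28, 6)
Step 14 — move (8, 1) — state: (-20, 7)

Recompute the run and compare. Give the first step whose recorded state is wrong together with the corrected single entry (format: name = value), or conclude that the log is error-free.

Recomputing the run from the initial state:
step 1: x = 2, y = 9
step 2: x = -2, y = 9
step 3: x = -10, y = 2
step 4: x = -9, y = 1
step 5: x = -7, y = -3
step 6: x = -15, y = 1
step 7: x = -8, y = -6
step 8: x = -10, y = -10
step 9: x = -15, y = -9
step 10: x = -13, y = -5
step 11: x = -17, y = 3
step 12: x = -21, y = -2
step 13: x = -28, y = 7
step 14: x = -20, y = 8
The first disagreement with the log is at step 5, where the value should be y = -3.

step 5, y = -3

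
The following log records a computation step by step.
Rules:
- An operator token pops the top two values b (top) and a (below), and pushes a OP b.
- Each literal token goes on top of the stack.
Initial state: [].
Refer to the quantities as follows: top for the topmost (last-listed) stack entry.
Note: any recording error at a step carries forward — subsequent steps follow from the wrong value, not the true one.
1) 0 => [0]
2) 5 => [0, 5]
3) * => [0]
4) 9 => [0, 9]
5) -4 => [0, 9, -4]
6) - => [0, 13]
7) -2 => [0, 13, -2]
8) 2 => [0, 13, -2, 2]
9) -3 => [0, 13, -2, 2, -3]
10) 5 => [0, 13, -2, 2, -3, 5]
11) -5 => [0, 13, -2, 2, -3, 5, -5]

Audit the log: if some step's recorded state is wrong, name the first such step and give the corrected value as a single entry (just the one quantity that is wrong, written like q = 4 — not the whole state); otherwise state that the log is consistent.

Step 1: push 0: top = 0 — checks out.
Step 2: push 5: top = 5 — same as recorded.
Step 3: 0 * 5 = 0 — same as recorded.
Step 4: push 9: top = 9 — consistent with the log.
Step 5: push -4: top = -4 — no discrepancy.
Step 6: 9 - -4 = 13 — consistent with the log.
Step 7: push -2: top = -2 — exactly as logged.
Step 8: push 2: top = 2 — no discrepancy.
Step 9: push -3: top = -3 — in agreement.
Step 10: push 5: top = 5 — consistent with the log.
Step 11: push -5: top = -5 — same as recorded.
All entries verified; no error found.

no error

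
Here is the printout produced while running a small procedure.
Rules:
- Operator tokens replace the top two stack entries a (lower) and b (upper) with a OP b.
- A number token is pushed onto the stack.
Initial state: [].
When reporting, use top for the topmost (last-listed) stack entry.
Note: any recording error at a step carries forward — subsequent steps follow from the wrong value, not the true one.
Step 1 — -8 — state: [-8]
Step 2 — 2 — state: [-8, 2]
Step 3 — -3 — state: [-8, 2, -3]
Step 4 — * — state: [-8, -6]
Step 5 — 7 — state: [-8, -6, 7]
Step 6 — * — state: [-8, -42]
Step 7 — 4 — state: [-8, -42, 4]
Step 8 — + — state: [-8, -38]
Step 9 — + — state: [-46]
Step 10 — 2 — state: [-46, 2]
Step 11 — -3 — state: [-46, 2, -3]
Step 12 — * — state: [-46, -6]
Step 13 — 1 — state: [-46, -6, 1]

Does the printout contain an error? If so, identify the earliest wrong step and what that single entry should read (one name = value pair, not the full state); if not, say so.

step 1: push -8: top = -8 -> verified
step 2: push 2: top = 2 -> verified
step 3: push -3: top = -3 -> checks out
step 4: 2 * -3 = -6 -> agrees with the printout
step 5: push 7: top = 7 -> exactly as logged
step 6: -6 * 7 = -42 -> verified
step 7: push 4: top = 4 -> checks out
step 8: -42 + 4 = -38 -> matches
step 9: -8 + -38 = -46 -> no discrepancy
step 10: push 2: top = 2 -> confirmed correct
step 11: push -3: top = -3 -> confirmed correct
step 12: 2 * -3 = -6 -> exactly as logged
step 13: push 1: top = 1 -> exactly as logged
Every step is consistent.

no error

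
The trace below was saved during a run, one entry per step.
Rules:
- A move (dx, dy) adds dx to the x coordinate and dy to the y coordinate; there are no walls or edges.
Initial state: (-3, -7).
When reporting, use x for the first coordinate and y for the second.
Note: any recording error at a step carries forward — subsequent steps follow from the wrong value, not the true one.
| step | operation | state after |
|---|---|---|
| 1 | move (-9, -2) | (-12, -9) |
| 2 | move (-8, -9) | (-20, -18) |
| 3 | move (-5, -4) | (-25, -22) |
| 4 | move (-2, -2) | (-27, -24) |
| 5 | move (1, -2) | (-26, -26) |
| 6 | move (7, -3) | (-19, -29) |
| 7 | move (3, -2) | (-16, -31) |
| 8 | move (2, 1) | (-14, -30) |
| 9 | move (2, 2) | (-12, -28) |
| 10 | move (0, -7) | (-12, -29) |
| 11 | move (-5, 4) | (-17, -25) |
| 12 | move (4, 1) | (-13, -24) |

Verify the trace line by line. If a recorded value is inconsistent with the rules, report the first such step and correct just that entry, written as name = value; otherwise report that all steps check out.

1. x = -3 + (-9) = -12, y = -7 + (-2) = -9 (agrees with the trace)
2. x = -12 + (-8) = -20, y = -9 + (-9) = -18 (consistent with the trace)
3. x = -20 + (-5) = -25, y = -18 + (-4) = -22 (same as recorded)
4. x = -25 + (-2) = -27, y = -22 + (-2) = -24 (matches)
5. x = -27 + (1) = -26, y = -24 + (-2) = -26 (verified)
6. x = -26 + (7) = -19, y = -26 + (-3) = -29 (checks out)
7. x = -19 + (3) = -16, y = -29 + (-2) = -31 (exactly as logged)
8. x = -16 + (2) = -14, y = -31 + (1) = -30 (exactly as logged)
9. x = -14 + (2) = -12, y = -30 + (2) = -28 (verified)
10. x = -12 + (0) = -12, y = -28 + (-7) = -35 (not what was recorded)
The audit stops at step 10: the recorded entry is wrong and should be y = -35.

step 10, y = -35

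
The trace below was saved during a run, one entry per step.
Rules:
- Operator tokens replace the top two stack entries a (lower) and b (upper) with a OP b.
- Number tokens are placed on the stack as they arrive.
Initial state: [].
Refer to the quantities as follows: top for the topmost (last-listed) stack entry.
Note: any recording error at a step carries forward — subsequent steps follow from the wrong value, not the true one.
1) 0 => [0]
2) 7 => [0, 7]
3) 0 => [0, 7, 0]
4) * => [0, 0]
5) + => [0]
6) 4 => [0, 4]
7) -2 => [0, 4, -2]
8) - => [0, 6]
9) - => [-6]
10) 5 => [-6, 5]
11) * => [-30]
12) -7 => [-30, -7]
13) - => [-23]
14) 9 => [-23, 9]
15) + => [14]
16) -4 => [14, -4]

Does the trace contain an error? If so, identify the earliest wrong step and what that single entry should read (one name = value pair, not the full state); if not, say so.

step 15, top = -14

Recomputing the run from the initial state:
step 1: [0]
step 2: [0, 7]
step 3: [0, 7, 0]
step 4: [0, 0]
step 5: [0]
step 6: [0, 4]
step 7: [0, 4, -2]
step 8: [0, 6]
step 9: [-6]
step 10: [-6, 5]
step 11: [-30]
step 12: [-30, -7]
step 13: [-23]
step 14: [-23, 9]
step 15: [-14]
step 16: [-14, -4]
The first disagreement with the trace is at step 15, where the value should be top = -14.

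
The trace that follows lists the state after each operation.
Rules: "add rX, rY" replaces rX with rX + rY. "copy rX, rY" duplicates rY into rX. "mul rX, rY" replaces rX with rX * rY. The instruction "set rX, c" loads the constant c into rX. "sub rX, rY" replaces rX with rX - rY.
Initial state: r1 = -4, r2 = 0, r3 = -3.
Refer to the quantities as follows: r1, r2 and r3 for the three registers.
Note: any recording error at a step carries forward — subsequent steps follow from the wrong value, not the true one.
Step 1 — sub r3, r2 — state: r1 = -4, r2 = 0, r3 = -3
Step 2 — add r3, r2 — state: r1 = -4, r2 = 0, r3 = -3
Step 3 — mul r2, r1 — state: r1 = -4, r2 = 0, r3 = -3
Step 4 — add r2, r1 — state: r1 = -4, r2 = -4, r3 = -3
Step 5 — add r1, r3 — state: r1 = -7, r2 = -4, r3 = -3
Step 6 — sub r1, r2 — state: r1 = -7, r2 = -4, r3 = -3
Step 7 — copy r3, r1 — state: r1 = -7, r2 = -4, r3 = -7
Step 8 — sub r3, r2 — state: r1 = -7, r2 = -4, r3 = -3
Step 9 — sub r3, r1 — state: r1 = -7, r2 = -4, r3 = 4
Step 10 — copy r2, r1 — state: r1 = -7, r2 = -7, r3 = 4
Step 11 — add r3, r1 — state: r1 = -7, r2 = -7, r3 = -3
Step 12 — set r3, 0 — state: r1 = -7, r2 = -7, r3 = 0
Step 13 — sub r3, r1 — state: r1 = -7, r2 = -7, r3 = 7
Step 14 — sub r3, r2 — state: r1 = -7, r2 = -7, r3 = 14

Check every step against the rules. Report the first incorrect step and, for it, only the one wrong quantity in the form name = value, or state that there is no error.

step 6, r1 = -3

Recomputing the run from the initial state:
step 1: r1 = -4, r2 = 0, r3 = -3
step 2: r1 = -4, r2 = 0, r3 = -3
step 3: r1 = -4, r2 = 0, r3 = -3
step 4: r1 = -4, r2 = -4, r3 = -3
step 5: r1 = -7, r2 = -4, r3 = -3
step 6: r1 = -3, r2 = -4, r3 = -3
step 7: r1 = -3, r2 = -4, r3 = -3
step 8: r1 = -3, r2 = -4, r3 = 1
step 9: r1 = -3, r2 = -4, r3 = 4
step 10: r1 = -3, r2 = -3, r3 = 4
step 11: r1 = -3, r2 = -3, r3 = 1
step 12: r1 = -3, r2 = -3, r3 = 0
step 13: r1 = -3, r2 = -3, r3 = 3
step 14: r1 = -3, r2 = -3, r3 = 6
The first disagreement with the trace is at step 6, where the value should be r1 = -3.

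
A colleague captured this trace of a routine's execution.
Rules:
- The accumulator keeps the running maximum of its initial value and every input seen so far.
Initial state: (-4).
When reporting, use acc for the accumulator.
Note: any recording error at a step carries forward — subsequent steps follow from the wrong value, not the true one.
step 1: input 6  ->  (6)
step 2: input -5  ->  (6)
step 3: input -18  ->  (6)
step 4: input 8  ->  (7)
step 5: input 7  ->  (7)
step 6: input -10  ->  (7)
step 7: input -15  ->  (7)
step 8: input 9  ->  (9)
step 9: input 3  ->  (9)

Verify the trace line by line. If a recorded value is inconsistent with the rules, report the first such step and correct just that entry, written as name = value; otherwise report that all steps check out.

step 4, acc = 8

Step 1: acc = max(-4, 6) = 6 — verified.
Step 2: acc = max(6, -5) = 6 — in agreement.
Step 3: acc = max(6, -18) = 6 — same as recorded.
Step 4: acc = max(6, 8) = 8 — first mismatch against the trace.
Step 4 is the first one off; corrected, acc = 8.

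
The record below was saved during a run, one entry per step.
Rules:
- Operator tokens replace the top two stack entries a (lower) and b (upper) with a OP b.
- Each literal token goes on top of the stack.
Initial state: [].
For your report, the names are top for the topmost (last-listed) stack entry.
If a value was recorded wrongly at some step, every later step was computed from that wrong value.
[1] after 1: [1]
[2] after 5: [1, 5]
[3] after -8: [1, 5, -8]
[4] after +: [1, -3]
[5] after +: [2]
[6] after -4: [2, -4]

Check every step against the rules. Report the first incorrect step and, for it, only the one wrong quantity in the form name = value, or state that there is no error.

step 5, top = -2

Recomputing the run from the initial state:
step 1: [1]
step 2: [1, 5]
step 3: [1, 5, -8]
step 4: [1, -3]
step 5: [-2]
step 6: [-2, -4]
The first disagreement with the record is at step 5, where the value should be top = -2.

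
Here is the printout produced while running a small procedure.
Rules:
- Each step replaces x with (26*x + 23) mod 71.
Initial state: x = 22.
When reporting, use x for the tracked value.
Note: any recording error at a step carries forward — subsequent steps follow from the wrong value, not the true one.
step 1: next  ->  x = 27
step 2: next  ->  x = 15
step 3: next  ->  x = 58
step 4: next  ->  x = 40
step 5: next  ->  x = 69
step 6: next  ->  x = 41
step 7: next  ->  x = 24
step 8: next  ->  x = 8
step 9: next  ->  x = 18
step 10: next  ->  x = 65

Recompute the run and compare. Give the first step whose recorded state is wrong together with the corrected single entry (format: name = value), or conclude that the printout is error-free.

step 6, x = 42

step 1: x = (26*22 + 23) mod 71 = 27 -> consistent with the printout
step 2: x = (26*27 + 23) mod 71 = 15 -> in agreement
step 3: x = (26*15 + 23) mod 71 = 58 -> no discrepancy
step 4: x = (26*58 + 23) mod 71 = 40 -> in agreement
step 5: x = (26*40 + 23) mod 71 = 69 -> agrees with the printout
step 6: x = (26*69 + 23) mod 71 = 42 -> this is not what the printout shows
The earliest wrong entry is at step 6: it should read x = 42.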